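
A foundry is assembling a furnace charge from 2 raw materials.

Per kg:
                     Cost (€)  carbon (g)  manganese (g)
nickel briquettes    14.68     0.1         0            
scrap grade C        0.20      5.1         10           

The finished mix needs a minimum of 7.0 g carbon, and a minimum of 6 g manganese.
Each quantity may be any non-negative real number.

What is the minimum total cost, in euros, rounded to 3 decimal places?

€0.275

Let x1 = kg of nickel briquettes, x2 = kg of scrap grade C.
Minimize 14.68x1 + 0.2x2 subject to:
  0.1x1 + 5.1x2 ≥ 7   (carbon)
  10x2 ≥ 6   (manganese)
  x1, x2 ≥ 0.
The cheapest feasible vertex uses only scrap grade C; nickel briquettes is not used. The carbon requirement is met with equality.
That vertex is x2 = 1.373.
Cost = 0.2·1.373 = 0.27460.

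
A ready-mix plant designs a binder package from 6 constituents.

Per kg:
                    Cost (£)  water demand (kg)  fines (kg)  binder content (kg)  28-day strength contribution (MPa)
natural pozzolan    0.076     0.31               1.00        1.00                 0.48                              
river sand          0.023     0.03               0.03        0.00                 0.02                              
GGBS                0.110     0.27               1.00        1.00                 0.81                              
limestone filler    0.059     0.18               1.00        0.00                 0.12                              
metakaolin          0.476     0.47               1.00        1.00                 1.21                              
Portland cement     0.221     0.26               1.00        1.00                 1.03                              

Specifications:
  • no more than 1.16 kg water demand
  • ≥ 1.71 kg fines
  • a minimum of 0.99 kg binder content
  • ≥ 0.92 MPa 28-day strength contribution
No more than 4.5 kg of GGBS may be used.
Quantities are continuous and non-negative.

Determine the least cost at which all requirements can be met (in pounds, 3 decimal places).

Treat it as an LP. Let x1 = kg of natural pozzolan, x2 = kg of river sand, x3 = kg of GGBS, x4 = kg of limestone filler, x5 = kg of metakaolin, x6 = kg of Portland cement.
min 0.076x1 + 0.023x2 + 0.11x3 + 0.059x4 + 0.476x5 + 0.221x6 with:
  0.31x1 + 0.03x2 + 0.27x3 + 0.18x4 + 0.47x5 + 0.26x6 ≤ 1.16   (water demand)
  1x1 + 0.03x2 + 1x3 + 1x4 + 1x5 + 1x6 ≥ 1.71   (fines)
  1x1 + 1x3 + 1x5 + 1x6 ≥ 0.99   (binder content)
  0.48x1 + 0.02x2 + 0.81x3 + 0.12x4 + 1.21x5 + 1.03x6 ≥ 0.92   (28-day strength contribution)
  x3 ≤ 4.5
  x1, x2, x3, x4, x5, x6 ≥ 0.
The optimal basis is {natural pozzolan, GGBS}; river sand, limestone filler, metakaolin, Portland cement drop out. The fines and 28-day strength contribution requirements are met with equality.
Optimal quantities: natural pozzolan = 1.409 kg, GGBS = 0.3006 kg.
Objective = 0.076·1.409 + 0.11·0.3006 = 0.14015.

£0.140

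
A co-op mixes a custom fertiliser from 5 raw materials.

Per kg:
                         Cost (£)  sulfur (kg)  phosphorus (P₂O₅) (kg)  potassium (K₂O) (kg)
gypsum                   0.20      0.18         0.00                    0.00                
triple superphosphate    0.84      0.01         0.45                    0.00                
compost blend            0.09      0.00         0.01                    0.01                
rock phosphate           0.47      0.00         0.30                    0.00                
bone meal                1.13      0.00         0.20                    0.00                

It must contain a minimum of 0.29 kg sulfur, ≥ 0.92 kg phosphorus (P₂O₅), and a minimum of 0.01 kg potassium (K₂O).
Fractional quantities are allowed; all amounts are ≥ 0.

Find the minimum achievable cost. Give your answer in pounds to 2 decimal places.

Set it up as a linear program. Let x1 = kg of gypsum, x2 = kg of triple superphosphate, x3 = kg of compost blend, x4 = kg of rock phosphate, x5 = kg of bone meal.
min 0.2x1 + 0.84x2 + 0.09x3 + 0.47x4 + 1.13x5 subject to:
  0.18x1 + 0.01x2 ≥ 0.29   (sulfur)
  0.45x2 + 0.01x3 + 0.3x4 + 0.2x5 ≥ 0.92   (phosphorus (P₂O₅))
  0.01x3 ≥ 0.01   (potassium (K₂O))
  x1, x2, x3, x4, x5 ≥ 0.
The cheapest feasible vertex uses only gypsum, compost blend, rock phosphate; triple superphosphate, bone meal are not used. The sulfur, phosphorus (P₂O₅), potassium (K₂O) requirements are met with equality.
Solving gives x1 = 1.611, x3 = 1, x4 = 3.033.
Total cost: 0.2·1.611 + 0.09·1 + 0.47·3.033 = 1.8377.

£1.84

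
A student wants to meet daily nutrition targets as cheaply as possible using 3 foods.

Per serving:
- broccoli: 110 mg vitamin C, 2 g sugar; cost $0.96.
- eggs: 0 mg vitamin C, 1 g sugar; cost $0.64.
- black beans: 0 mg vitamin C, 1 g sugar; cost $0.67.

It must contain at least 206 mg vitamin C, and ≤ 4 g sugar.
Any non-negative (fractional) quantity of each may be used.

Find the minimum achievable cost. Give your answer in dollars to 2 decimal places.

$1.80

This is a linear program. Let x1 = servings of broccoli, x2 = servings of eggs, x3 = servings of black beans.
Minimize 0.96x1 + 0.64x2 + 0.67x3 s.t.:
  110x1 ≥ 206   (vitamin C)
  2x1 + 1x2 + 1x3 ≤ 4   (sugar)
  x1, x2, x3 ≥ 0.
The optimal basis is {broccoli}; eggs, black beans drop out. Binding constraint: vitamin C.
So broccoli = 1.873 servings.
Cost = 0.96·1.873 = 1.7981.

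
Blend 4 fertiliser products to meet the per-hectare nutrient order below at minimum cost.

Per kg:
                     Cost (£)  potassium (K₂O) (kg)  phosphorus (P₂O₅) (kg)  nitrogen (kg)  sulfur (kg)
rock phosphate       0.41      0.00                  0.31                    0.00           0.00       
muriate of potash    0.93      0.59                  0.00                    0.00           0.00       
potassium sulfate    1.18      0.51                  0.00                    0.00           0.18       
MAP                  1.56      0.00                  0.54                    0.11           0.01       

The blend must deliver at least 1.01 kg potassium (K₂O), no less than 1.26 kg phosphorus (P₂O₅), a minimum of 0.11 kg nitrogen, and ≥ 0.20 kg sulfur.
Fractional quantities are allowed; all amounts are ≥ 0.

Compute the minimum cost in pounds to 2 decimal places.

Let x1 = kg of rock phosphate, x2 = kg of muriate of potash, x3 = kg of potassium sulfate, x4 = kg of MAP.
Minimise 0.41x1 + 0.93x2 + 1.18x3 + 1.56x4 s.t.:
  0.59x2 + 0.51x3 ≥ 1.01   (potassium (K₂O))
  0.31x1 + 0.54x4 ≥ 1.26   (phosphorus (P₂O₅))
  0.11x4 ≥ 0.11   (nitrogen)
  0.18x3 + 0.01x4 ≥ 0.2   (sulfur)
  x1, x2, x3, x4 ≥ 0.
All 4 inputs are positive at the optimum. There the potassium (K₂O), phosphorus (P₂O₅), nitrogen, sulfur constraints are tight.
That vertex is x1 = 2.323, x2 = 0.7994, x3 = 1.056, x4 = 1.
Total cost: 0.41·2.323 + 0.93·0.7994 + 1.18·1.056 + 1.56·1 = 4.5020.

£4.50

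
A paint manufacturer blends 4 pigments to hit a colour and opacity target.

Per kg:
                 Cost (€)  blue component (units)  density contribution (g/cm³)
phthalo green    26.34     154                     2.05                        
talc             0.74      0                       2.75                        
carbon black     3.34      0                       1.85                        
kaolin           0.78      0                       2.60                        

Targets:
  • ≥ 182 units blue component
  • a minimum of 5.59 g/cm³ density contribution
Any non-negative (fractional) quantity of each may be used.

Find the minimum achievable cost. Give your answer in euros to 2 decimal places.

Let x1 = kg of phthalo green, x2 = kg of talc, x3 = kg of carbon black, x4 = kg of kaolin.
Minimise 26.34x1 + 0.74x2 + 3.34x3 + 0.78x4 subject to:
  154x1 ≥ 182   (blue component)
  2.05x1 + 2.75x2 + 1.85x3 + 2.6x4 ≥ 5.59   (density contribution)
  x1, x2, x3, x4 ≥ 0.
The minimum-cost mix takes nothing from carbon black, kaolin — only phthalo green, talc. The blue component and density contribution requirements are met with equality.
So phthalo green = 1.1818 kg, talc = 1.1517 kg.
Cost = 26.34·1.1818 + 0.74·1.1517 = 31.9809.

€31.98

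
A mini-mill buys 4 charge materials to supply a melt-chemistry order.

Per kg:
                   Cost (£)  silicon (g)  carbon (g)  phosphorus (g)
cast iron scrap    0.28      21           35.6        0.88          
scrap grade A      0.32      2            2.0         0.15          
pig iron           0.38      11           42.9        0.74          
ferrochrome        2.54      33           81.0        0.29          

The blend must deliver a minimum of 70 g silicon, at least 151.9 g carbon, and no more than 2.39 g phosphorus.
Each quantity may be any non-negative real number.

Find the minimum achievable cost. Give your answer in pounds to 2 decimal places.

£2.50

Let x1 = kg of cast iron scrap, x2 = kg of scrap grade A, x3 = kg of pig iron, x4 = kg of ferrochrome.
min 0.28x1 + 0.32x2 + 0.38x3 + 2.54x4 s.t.:
  21x1 + 2x2 + 11x3 + 33x4 ≥ 70   (silicon)
  35.6x1 + 2x2 + 42.9x3 + 81x4 ≥ 151.9   (carbon)
  0.88x1 + 0.15x2 + 0.74x3 + 0.29x4 ≤ 2.39   (phosphorus)
  x1, x2, x3, x4 ≥ 0.
The minimum-cost mix takes nothing from scrap grade A — only cast iron scrap, pig iron, ferrochrome. Binding constraints: silicon, carbon, phosphorus.
Solving gives x1 = 1.925, x3 = 0.6778, x4 = 0.6702.
Hence cost = 0.28·1.925 + 0.38·0.6778 + 2.54·0.6702 = £2.4989.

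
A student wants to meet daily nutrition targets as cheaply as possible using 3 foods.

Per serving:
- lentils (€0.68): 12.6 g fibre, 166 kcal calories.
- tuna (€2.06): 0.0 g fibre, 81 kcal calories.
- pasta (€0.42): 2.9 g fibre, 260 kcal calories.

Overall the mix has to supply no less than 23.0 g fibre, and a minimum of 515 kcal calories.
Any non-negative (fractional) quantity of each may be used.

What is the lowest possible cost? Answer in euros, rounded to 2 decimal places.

€1.49

Treat it as an LP. Let x1 = servings of lentils, x2 = servings of tuna, x3 = servings of pasta.
Minimise 0.68x1 + 2.06x2 + 0.42x3 s.t.:
  12.6x1 + 2.9x3 ≥ 23   (fibre)
  166x1 + 81x2 + 260x3 ≥ 515   (calories)
  x1, x2, x3 ≥ 0.
The cheapest feasible vertex uses only lentils, pasta; tuna is not used. The fibre and calories requirements are met with equality.
Solving gives x1 = 1.605, x3 = 0.9558.
Cost = 0.68·1.605 + 0.42·0.9558 = 1.4928.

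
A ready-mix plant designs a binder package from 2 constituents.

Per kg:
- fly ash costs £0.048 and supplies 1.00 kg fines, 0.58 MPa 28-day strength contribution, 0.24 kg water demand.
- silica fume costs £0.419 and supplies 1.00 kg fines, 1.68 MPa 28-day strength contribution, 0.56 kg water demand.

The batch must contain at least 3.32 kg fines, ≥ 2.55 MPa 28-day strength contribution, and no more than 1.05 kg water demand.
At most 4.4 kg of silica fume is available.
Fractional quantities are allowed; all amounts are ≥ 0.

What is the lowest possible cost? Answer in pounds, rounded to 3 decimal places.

£0.222

Set it up as a linear program. Let x1 = kg of fly ash, x2 = kg of silica fume.
Minimize 0.048x1 + 0.419x2 s.t.:
  1x1 + 1x2 ≥ 3.32   (fines)
  0.58x1 + 1.68x2 ≥ 2.55   (28-day strength contribution)
  0.24x1 + 0.56x2 ≤ 1.05   (water demand)
  x2 ≤ 4.4
  x1, x2 ≥ 0.
Both inputs are positive at the optimum. The 28-day strength contribution and water demand requirements are met with equality.
Optimal quantities: fly ash = 4.286 kg, silica fume = 0.03827 kg.
Objective = 0.048·4.286 + 0.419·0.03827 = 0.22176.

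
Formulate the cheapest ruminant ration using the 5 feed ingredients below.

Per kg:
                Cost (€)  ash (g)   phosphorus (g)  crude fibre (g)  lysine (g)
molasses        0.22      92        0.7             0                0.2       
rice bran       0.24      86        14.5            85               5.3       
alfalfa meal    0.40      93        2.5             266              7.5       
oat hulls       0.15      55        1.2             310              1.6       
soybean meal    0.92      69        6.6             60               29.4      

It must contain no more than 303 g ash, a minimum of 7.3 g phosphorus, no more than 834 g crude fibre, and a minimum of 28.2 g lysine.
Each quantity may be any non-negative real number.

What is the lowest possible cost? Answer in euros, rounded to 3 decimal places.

This is a linear program. Let x1 = kg of molasses, x2 = kg of rice bran, x3 = kg of alfalfa meal, x4 = kg of oat hulls, x5 = kg of soybean meal.
Minimize 0.22x1 + 0.24x2 + 0.4x3 + 0.15x4 + 0.92x5 subject to:
  92x1 + 86x2 + 93x3 + 55x4 + 69x5 ≤ 303   (ash)
  0.7x1 + 14.5x2 + 2.5x3 + 1.2x4 + 6.6x5 ≥ 7.3   (phosphorus)
  85x2 + 266x3 + 310x4 + 60x5 ≤ 834   (crude fibre)
  0.2x1 + 5.3x2 + 7.5x3 + 1.6x4 + 29.4x5 ≥ 28.2   (lysine)
  x1, x2, x3, x4, x5 ≥ 0.
The minimum-cost mix takes nothing from molasses, alfalfa meal, oat hulls — only rice bran, soybean meal. There the phosphorus and lysine constraints are tight.
Optimal quantities: rice bran = 0.07283 kg, soybean meal = 0.9461 kg.
Objective = 0.24·0.07283 + 0.92·0.9461 = 0.88789.

€0.888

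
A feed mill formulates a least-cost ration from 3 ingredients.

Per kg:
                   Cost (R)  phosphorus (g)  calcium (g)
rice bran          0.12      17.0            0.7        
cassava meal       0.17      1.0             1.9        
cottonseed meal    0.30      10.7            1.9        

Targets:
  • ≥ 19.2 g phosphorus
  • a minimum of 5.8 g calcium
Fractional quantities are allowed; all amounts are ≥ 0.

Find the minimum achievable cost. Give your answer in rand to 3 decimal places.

R0.575

This is a linear program. Let x1 = kg of rice bran, x2 = kg of cassava meal, x3 = kg of cottonseed meal.
min 0.12x1 + 0.17x2 + 0.3x3 subject to:
  17x1 + 1x2 + 10.7x3 ≥ 19.2   (phosphorus)
  0.7x1 + 1.9x2 + 1.9x3 ≥ 5.8   (calcium)
  x1, x2, x3 ≥ 0.
The optimal basis is {rice bran, cassava meal}; cottonseed meal drops out. The phosphorus and calcium requirements are met with equality.
So rice bran = 0.9709 kg, cassava meal = 2.695 kg.
Objective = 0.12·0.9709 + 0.17·2.695 = 0.57466.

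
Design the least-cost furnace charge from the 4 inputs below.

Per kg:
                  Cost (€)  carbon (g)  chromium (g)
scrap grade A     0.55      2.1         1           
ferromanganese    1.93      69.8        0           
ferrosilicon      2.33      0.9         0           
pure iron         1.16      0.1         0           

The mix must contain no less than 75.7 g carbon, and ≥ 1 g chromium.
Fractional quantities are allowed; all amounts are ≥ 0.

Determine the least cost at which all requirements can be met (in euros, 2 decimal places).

This is a linear program. Let x1 = kg of scrap grade A, x2 = kg of ferromanganese, x3 = kg of ferrosilicon, x4 = kg of pure iron.
Minimise 0.55x1 + 1.93x2 + 2.33x3 + 1.16x4 subject to:
  2.1x1 + 69.8x2 + 0.9x3 + 0.1x4 ≥ 75.7   (carbon)
  1x1 ≥ 1   (chromium)
  x1, x2, x3, x4 ≥ 0.
The minimum-cost mix takes nothing from ferrosilicon, pure iron — only scrap grade A, ferromanganese. The carbon and chromium requirements are met with equality.
Solving gives x1 = 1, x2 = 1.05444.
Total cost: 0.55·1 + 1.93·1.05444 = 2.5851.

€2.59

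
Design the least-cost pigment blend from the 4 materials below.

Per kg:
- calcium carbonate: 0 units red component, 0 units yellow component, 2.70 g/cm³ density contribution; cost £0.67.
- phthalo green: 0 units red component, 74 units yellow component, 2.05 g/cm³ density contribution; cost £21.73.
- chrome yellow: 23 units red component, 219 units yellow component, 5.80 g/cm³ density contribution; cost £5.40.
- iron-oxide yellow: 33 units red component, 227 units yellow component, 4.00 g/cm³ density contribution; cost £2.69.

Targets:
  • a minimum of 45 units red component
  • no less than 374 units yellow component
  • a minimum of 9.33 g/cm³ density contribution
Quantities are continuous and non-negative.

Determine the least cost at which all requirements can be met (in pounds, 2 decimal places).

Let x1 = kg of calcium carbonate, x2 = kg of phthalo green, x3 = kg of chrome yellow, x4 = kg of iron-oxide yellow.
min 0.67x1 + 21.73x2 + 5.4x3 + 2.69x4 with:
  23x3 + 33x4 ≥ 45   (red component)
  74x2 + 219x3 + 227x4 ≥ 374   (yellow component)
  2.7x1 + 2.05x2 + 5.8x3 + 4x4 ≥ 9.33   (density contribution)
  x1, x2, x3, x4 ≥ 0.
The optimal basis is {calcium carbonate, iron-oxide yellow}; phthalo green, chrome yellow drop out. There the yellow component and density contribution constraints are tight.
Optimal quantities: calcium carbonate = 1.015 kg, iron-oxide yellow = 1.648 kg.
Total cost: 0.67·1.015 + 2.69·1.648 = 5.1132.

£5.11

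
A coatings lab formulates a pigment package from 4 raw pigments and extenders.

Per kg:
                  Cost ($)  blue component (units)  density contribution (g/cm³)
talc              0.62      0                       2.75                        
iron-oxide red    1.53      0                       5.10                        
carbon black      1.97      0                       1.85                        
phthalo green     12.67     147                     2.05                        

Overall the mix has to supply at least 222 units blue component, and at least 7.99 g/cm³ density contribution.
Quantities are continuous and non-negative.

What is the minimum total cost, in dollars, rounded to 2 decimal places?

$20.24

This is a linear program. Let x1 = kg of talc, x2 = kg of iron-oxide red, x3 = kg of carbon black, x4 = kg of phthalo green.
min 0.62x1 + 1.53x2 + 1.97x3 + 12.67x4 with:
  147x4 ≥ 222   (blue component)
  2.75x1 + 5.1x2 + 1.85x3 + 2.05x4 ≥ 7.99   (density contribution)
  x1, x2, x3, x4 ≥ 0.
The cheapest feasible vertex uses only talc, phthalo green; iron-oxide red, carbon black are not used. The blue component and density contribution requirements are met with equality.
That vertex is x1 = 1.78, x4 = 1.51.
Hence cost = 0.62·1.78 + 12.67·1.51 = $20.2353.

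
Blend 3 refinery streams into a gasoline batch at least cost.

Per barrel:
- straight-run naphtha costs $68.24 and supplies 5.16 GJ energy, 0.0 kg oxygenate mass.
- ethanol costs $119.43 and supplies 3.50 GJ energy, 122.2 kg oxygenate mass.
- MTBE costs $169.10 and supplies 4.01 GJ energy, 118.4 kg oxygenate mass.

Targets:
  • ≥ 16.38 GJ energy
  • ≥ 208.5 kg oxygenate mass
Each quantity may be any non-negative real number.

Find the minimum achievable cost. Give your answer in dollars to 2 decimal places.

$341.42

Let x1 = barrels of straight-run naphtha, x2 = barrels of ethanol, x3 = barrels of MTBE.
Minimize 68.24x1 + 119.43x2 + 169.1x3 subject to:
  5.16x1 + 3.5x2 + 4.01x3 ≥ 16.38   (energy)
  122.2x2 + 118.4x3 ≥ 208.5   (oxygenate mass)
  x1, x2, x3 ≥ 0.
At the optimum only straight-run naphtha, ethanol are positive (MTBE = 0). The energy and oxygenate mass requirements are met with equality.
Optimal quantities: straight-run naphtha = 2.0171 barrels, ethanol = 1.7062 barrels.
Total cost: 68.24·2.0171 + 119.43·1.7062 = 341.4184.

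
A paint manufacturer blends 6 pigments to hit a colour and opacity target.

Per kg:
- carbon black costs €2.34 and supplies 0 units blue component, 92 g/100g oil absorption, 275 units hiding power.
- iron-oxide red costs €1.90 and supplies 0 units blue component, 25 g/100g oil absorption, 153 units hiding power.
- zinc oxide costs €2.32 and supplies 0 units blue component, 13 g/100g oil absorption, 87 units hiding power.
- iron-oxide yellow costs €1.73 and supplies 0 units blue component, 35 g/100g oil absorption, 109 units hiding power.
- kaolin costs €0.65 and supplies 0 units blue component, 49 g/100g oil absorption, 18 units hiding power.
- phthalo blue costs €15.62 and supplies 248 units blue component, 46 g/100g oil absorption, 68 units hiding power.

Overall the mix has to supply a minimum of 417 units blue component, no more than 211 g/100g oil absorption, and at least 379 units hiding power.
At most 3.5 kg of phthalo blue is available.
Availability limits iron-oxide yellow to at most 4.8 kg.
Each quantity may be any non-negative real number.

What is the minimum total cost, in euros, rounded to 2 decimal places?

€28.52

Let x1 = kg of carbon black, x2 = kg of iron-oxide red, x3 = kg of zinc oxide, x4 = kg of iron-oxide yellow, x5 = kg of kaolin, x6 = kg of phthalo blue.
Minimize 2.34x1 + 1.9x2 + 2.32x3 + 1.73x4 + 0.65x5 + 15.62x6 s.t.:
  248x6 ≥ 417   (blue component)
  92x1 + 25x2 + 13x3 + 35x4 + 49x5 + 46x6 ≤ 211   (oil absorption)
  275x1 + 153x2 + 87x3 + 109x4 + 18x5 + 68x6 ≥ 379   (hiding power)
  x6 ≤ 3.5
  x4 ≤ 4.8
  x1, x2, x3, x4, x5, x6 ≥ 0.
The cheapest feasible vertex uses only carbon black, phthalo blue; iron-oxide red, zinc oxide, iron-oxide yellow, kaolin are not used. The blue component and hiding power requirements are met with equality.
So carbon black = 0.9624 kg, phthalo blue = 1.6815 kg.
Objective = 2.34·0.9624 + 15.62·1.6815 = 28.5170.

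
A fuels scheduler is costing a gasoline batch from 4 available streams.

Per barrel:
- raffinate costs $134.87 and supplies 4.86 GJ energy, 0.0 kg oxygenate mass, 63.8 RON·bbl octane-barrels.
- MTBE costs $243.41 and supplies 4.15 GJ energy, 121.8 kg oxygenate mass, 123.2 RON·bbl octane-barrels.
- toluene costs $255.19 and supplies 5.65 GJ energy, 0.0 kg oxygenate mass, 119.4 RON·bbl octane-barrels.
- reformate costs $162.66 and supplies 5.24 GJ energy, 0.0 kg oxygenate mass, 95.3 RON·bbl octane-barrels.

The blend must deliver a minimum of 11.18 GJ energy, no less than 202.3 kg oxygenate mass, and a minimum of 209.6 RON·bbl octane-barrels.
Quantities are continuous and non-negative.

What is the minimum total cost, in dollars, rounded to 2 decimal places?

$523.26

This is a linear program. Let x1 = barrels of raffinate, x2 = barrels of MTBE, x3 = barrels of toluene, x4 = barrels of reformate.
min 134.87x1 + 243.41x2 + 255.19x3 + 162.66x4 with:
  4.86x1 + 4.15x2 + 5.65x3 + 5.24x4 ≥ 11.18   (energy)
  121.8x2 ≥ 202.3   (oxygenate mass)
  63.8x1 + 123.2x2 + 119.4x3 + 95.3x4 ≥ 209.6   (octane-barrels)
  x1, x2, x3, x4 ≥ 0.
At the optimum only raffinate, MTBE are positive (toluene, reformate = 0). The energy and oxygenate mass requirements are met with equality.
Solving gives x1 = 0.882137, x2 = 1.66092.
Objective = 134.87·0.882137 + 243.41·1.66092 = 523.2584.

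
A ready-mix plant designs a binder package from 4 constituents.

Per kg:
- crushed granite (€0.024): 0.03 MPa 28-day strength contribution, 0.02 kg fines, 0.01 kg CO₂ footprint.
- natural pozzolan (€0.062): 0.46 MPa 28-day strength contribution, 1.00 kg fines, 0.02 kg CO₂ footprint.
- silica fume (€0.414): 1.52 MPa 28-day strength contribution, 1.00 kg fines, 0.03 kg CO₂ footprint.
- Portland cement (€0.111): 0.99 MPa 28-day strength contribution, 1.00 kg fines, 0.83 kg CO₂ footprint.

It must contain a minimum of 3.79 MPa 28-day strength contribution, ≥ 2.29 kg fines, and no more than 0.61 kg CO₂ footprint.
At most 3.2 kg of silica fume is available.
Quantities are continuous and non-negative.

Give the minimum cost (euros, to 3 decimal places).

Set it up as a linear program. Let x1 = kg of crushed granite, x2 = kg of natural pozzolan, x3 = kg of silica fume, x4 = kg of Portland cement.
Minimize 0.024x1 + 0.062x2 + 0.414x3 + 0.111x4 s.t.:
  0.03x1 + 0.46x2 + 1.52x3 + 0.99x4 ≥ 3.79   (28-day strength contribution)
  0.02x1 + 1x2 + 1x3 + 1x4 ≥ 2.29   (fines)
  0.01x1 + 0.02x2 + 0.03x3 + 0.83x4 ≤ 0.61   (CO₂ footprint)
  x3 ≤ 3.2
  x1, x2, x3, x4 ≥ 0.
The optimal basis is {natural pozzolan, Portland cement}; crushed granite, silica fume drop out. The 28-day strength contribution and CO₂ footprint requirements are met with equality.
Optimal quantities: natural pozzolan = 7.022 kg, Portland cement = 0.5657 kg.
Cost = 0.062·7.022 + 0.111·0.5657 = 0.49816.

€0.498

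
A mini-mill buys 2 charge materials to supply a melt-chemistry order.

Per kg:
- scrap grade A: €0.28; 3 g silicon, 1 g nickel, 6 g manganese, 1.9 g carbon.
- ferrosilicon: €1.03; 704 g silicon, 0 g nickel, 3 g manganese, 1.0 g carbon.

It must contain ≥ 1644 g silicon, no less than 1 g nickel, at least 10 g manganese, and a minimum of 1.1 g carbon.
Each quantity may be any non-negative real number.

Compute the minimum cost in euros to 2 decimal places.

Treat it as an LP. Let x1 = kg of scrap grade A, x2 = kg of ferrosilicon.
Minimise 0.28x1 + 1.03x2 with:
  3x1 + 704x2 ≥ 1644   (silicon)
  1x1 ≥ 1   (nickel)
  6x1 + 3x2 ≥ 10   (manganese)
  1.9x1 + 1x2 ≥ 1.1   (carbon)
  x1, x2 ≥ 0.
Both inputs are positive at the optimum. The silicon and nickel requirements are met with equality.
Optimal quantities: scrap grade A = 1 kg, ferrosilicon = 2.331 kg.
Total cost: 0.28·1 + 1.03·2.331 = 2.6809.

€2.68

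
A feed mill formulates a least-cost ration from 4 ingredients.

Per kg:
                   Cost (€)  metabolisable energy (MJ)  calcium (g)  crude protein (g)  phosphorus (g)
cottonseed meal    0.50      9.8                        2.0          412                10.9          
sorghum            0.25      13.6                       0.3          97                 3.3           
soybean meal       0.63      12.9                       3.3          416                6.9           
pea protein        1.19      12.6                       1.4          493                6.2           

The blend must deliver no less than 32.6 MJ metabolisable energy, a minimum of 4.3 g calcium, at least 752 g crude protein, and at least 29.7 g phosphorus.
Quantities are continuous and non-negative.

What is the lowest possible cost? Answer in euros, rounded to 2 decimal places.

Set it up as a linear program. Let x1 = kg of cottonseed meal, x2 = kg of sorghum, x3 = kg of soybean meal, x4 = kg of pea protein.
Minimize 0.5x1 + 0.25x2 + 0.63x3 + 1.19x4 subject to:
  9.8x1 + 13.6x2 + 12.9x3 + 12.6x4 ≥ 32.6   (metabolisable energy)
  2x1 + 0.3x2 + 3.3x3 + 1.4x4 ≥ 4.3   (calcium)
  412x1 + 97x2 + 416x3 + 493x4 ≥ 752   (crude protein)
  10.9x1 + 3.3x2 + 6.9x3 + 6.2x4 ≥ 29.7   (phosphorus)
  x1, x2, x3, x4 ≥ 0.
The cheapest feasible vertex uses only cottonseed meal, sorghum; soybean meal, pea protein are not used. Binding constraints: metabolisable energy and phosphorus.
Optimal quantities: cottonseed meal = 2.557 kg, sorghum = 0.5546 kg.
Total cost: 0.5·2.557 + 0.25·0.5546 = 1.4172.

€1.42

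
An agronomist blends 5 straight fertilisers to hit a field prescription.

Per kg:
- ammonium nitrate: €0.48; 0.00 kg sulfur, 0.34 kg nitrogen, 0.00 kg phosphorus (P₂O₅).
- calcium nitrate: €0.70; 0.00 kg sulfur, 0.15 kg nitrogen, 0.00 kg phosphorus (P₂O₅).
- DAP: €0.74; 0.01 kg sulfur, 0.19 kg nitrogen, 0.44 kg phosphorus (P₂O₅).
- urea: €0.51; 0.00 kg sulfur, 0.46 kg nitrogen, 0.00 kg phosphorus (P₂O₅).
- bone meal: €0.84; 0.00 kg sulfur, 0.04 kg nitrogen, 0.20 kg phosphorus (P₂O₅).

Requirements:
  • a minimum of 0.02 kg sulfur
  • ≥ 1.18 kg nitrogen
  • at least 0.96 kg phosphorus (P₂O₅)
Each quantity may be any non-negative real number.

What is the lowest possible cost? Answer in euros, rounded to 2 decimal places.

€2.46

Let x1 = kg of ammonium nitrate, x2 = kg of calcium nitrate, x3 = kg of DAP, x4 = kg of urea, x5 = kg of bone meal.
min 0.48x1 + 0.7x2 + 0.74x3 + 0.51x4 + 0.84x5 with:
  0.01x3 ≥ 0.02   (sulfur)
  0.34x1 + 0.15x2 + 0.19x3 + 0.46x4 + 0.04x5 ≥ 1.18   (nitrogen)
  0.44x3 + 0.2x5 ≥ 0.96   (phosphorus (P₂O₅))
  x1, x2, x3, x4, x5 ≥ 0.
The cheapest feasible vertex uses only DAP, urea; ammonium nitrate, calcium nitrate, bone meal are not used. There the nitrogen and phosphorus (P₂O₅) constraints are tight.
Solving gives x3 = 2.182, x4 = 1.664.
Total cost: 0.74·2.182 + 0.51·1.664 = 2.4633.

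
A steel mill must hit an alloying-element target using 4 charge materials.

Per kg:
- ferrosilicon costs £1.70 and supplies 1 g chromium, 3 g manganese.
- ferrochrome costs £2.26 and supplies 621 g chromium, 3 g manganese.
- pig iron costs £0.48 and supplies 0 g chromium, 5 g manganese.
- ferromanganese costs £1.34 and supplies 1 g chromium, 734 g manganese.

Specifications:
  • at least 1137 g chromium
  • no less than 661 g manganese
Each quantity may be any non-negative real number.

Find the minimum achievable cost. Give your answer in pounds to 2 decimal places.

This is a linear program. Let x1 = kg of ferrosilicon, x2 = kg of ferrochrome, x3 = kg of pig iron, x4 = kg of ferromanganese.
Minimize 1.7x1 + 2.26x2 + 0.48x3 + 1.34x4 subject to:
  1x1 + 621x2 + 1x4 ≥ 1137   (chromium)
  3x1 + 3x2 + 5x3 + 734x4 ≥ 661   (manganese)
  x1, x2, x3, x4 ≥ 0.
The minimum-cost mix takes nothing from ferrosilicon, pig iron — only ferrochrome, ferromanganese. Binding constraints: chromium and manganese.
Solving gives x2 = 1.829, x4 = 0.8931.
Hence cost = 2.26·1.829 + 1.34·0.8931 = £5.3303.

£5.33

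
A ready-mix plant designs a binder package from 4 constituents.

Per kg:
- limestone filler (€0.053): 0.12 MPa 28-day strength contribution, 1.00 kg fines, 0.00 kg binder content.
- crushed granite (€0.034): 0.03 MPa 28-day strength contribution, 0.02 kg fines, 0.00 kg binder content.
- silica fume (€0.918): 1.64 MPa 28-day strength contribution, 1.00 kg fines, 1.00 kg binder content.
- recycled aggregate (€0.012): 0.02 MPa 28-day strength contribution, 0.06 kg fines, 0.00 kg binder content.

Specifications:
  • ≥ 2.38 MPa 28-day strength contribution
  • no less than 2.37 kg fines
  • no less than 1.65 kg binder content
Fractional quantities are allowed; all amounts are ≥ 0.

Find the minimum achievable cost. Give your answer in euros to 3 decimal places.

Let x1 = kg of limestone filler, x2 = kg of crushed granite, x3 = kg of silica fume, x4 = kg of recycled aggregate.
Minimise 0.053x1 + 0.034x2 + 0.918x3 + 0.012x4 s.t.:
  0.12x1 + 0.03x2 + 1.64x3 + 0.02x4 ≥ 2.38   (28-day strength contribution)
  1x1 + 0.02x2 + 1x3 + 0.06x4 ≥ 2.37   (fines)
  1x3 ≥ 1.65   (binder content)
  x1, x2, x3, x4 ≥ 0.
At the optimum only limestone filler, silica fume are positive (crushed granite, recycled aggregate = 0). There the fines and binder content constraints are tight.
So limestone filler = 0.72 kg, silica fume = 1.65 kg.
Hence cost = 0.053·0.72 + 0.918·1.65 = €1.55286.

€1.553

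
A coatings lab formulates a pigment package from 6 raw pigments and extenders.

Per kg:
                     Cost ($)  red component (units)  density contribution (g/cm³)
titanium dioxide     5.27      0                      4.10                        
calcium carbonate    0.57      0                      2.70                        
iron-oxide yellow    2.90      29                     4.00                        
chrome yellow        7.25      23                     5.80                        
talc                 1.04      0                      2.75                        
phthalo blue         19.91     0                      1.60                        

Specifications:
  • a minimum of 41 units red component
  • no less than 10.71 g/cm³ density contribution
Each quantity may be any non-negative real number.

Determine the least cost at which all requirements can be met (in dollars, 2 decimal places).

This is a linear program. Let x1 = kg of titanium dioxide, x2 = kg of calcium carbonate, x3 = kg of iron-oxide yellow, x4 = kg of chrome yellow, x5 = kg of talc, x6 = kg of phthalo blue.
min 5.27x1 + 0.57x2 + 2.9x3 + 7.25x4 + 1.04x5 + 19.91x6 with:
  29x3 + 23x4 ≥ 41   (red component)
  4.1x1 + 2.7x2 + 4x3 + 5.8x4 + 2.75x5 + 1.6x6 ≥ 10.71   (density contribution)
  x1, x2, x3, x4, x5, x6 ≥ 0.
The minimum-cost mix takes nothing from titanium dioxide, chrome yellow, talc, phthalo blue — only calcium carbonate, iron-oxide yellow. The red component and density contribution requirements are met with equality.
That vertex is x2 = 1.872, x3 = 1.414.
Objective = 0.57·1.872 + 2.9·1.414 = 5.1676.

$5.17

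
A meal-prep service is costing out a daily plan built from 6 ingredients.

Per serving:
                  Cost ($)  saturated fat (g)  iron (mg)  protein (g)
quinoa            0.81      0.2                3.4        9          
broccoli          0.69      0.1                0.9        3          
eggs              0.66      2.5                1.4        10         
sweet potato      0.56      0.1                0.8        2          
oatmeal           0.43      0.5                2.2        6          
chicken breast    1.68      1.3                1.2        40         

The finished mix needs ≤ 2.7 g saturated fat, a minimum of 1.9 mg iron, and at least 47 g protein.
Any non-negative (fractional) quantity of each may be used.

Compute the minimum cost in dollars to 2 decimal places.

Let x1 = servings of quinoa, x2 = servings of broccoli, x3 = servings of eggs, x4 = servings of sweet potato, x5 = servings of oatmeal, x6 = servings of chicken breast.
Minimize 0.81x1 + 0.69x2 + 0.66x3 + 0.56x4 + 0.43x5 + 1.68x6 subject to:
  0.2x1 + 0.1x2 + 2.5x3 + 0.1x4 + 0.5x5 + 1.3x6 ≤ 2.7   (saturated fat)
  3.4x1 + 0.9x2 + 1.4x3 + 0.8x4 + 2.2x5 + 1.2x6 ≥ 1.9   (iron)
  9x1 + 3x2 + 10x3 + 2x4 + 6x5 + 40x6 ≥ 47   (protein)
  x1, x2, x3, x4, x5, x6 ≥ 0.
At the optimum only oatmeal, chicken breast are positive (quinoa, broccoli, eggs, sweet potato = 0). Binding constraints: iron and protein.
So oatmeal = 0.2426 servings, chicken breast = 1.139 servings.
Total cost: 0.43·0.2426 + 1.68·1.139 = 2.0178.

$2.02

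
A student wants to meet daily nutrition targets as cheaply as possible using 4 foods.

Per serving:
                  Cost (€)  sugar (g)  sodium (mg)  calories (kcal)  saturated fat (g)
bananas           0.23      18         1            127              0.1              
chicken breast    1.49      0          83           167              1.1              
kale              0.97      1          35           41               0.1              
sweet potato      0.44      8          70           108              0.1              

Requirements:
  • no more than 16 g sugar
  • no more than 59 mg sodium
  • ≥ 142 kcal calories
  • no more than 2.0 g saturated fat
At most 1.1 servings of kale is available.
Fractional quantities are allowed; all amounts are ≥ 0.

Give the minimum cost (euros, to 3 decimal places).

€0.395

Let x1 = servings of bananas, x2 = servings of chicken breast, x3 = servings of kale, x4 = servings of sweet potato.
min 0.23x1 + 1.49x2 + 0.97x3 + 0.44x4 subject to:
  18x1 + 1x3 + 8x4 ≤ 16   (sugar)
  1x1 + 83x2 + 35x3 + 70x4 ≤ 59   (sodium)
  127x1 + 167x2 + 41x3 + 108x4 ≥ 142   (calories)
  0.1x1 + 1.1x2 + 0.1x3 + 0.1x4 ≤ 2   (saturated fat)
  x3 ≤ 1.1
  x1, x2, x3, x4 ≥ 0.
The cheapest feasible vertex uses only bananas, sweet potato; chicken breast, kale are not used. Binding constraints: sugar and calories.
Solving gives x1 = 0.6379, x4 = 0.5647.
Cost = 0.23·0.6379 + 0.44·0.5647 = 0.39519.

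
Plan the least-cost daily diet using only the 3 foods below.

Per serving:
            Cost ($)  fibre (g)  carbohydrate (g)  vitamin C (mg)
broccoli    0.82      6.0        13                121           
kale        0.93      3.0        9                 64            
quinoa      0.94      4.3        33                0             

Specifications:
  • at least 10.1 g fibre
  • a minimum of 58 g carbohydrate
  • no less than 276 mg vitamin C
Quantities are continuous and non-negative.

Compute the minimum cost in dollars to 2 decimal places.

Let x1 = servings of broccoli, x2 = servings of kale, x3 = servings of quinoa.
Minimise 0.82x1 + 0.93x2 + 0.94x3 subject to:
  6x1 + 3x2 + 4.3x3 ≥ 10.1   (fibre)
  13x1 + 9x2 + 33x3 ≥ 58   (carbohydrate)
  121x1 + 64x2 ≥ 276   (vitamin C)
  x1, x2, x3 ≥ 0.
The minimum-cost mix takes nothing from kale — only broccoli, quinoa. There the carbohydrate and vitamin C constraints are tight.
Optimal quantities: broccoli = 2.281 servings, quinoa = 0.859 servings.
Cost = 0.82·2.281 + 0.94·0.859 = 2.6779.

$2.68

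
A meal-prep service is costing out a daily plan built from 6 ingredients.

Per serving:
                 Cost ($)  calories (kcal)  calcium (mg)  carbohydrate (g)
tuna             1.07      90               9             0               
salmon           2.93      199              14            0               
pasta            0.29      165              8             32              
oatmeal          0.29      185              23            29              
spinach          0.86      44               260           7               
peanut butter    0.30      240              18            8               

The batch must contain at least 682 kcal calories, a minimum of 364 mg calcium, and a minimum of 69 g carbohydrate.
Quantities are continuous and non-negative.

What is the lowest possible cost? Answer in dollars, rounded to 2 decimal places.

$1.89

Let x1 = servings of tuna, x2 = servings of salmon, x3 = servings of pasta, x4 = servings of oatmeal, x5 = servings of spinach, x6 = servings of peanut butter.
min 1.07x1 + 2.93x2 + 0.29x3 + 0.29x4 + 0.86x5 + 0.3x6 subject to:
  90x1 + 199x2 + 165x3 + 185x4 + 44x5 + 240x6 ≥ 682   (calories)
  9x1 + 14x2 + 8x3 + 23x4 + 260x5 + 18x6 ≥ 364   (calcium)
  32x3 + 29x4 + 7x5 + 8x6 ≥ 69   (carbohydrate)
  x1, x2, x3, x4, x5, x6 ≥ 0.
The minimum-cost mix takes nothing from tuna, salmon, pasta — only oatmeal, spinach, peanut butter. The calories, calcium, carbohydrate requirements are met with equality.
That vertex is x4 = 1.746, x5 = 1.157, x6 = 1.284.
Hence cost = 0.29·1.746 + 0.86·1.157 + 0.3·1.284 = $1.8866.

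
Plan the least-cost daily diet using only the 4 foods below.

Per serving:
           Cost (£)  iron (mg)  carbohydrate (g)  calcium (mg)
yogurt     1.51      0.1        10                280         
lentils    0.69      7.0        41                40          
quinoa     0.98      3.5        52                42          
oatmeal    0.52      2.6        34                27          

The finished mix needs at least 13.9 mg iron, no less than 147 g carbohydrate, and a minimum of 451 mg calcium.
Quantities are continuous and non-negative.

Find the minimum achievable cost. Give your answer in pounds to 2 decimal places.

Set it up as a linear program. Let x1 = servings of yogurt, x2 = servings of lentils, x3 = servings of quinoa, x4 = servings of oatmeal.
Minimize 1.51x1 + 0.69x2 + 0.98x3 + 0.52x4 with:
  0.1x1 + 7x2 + 3.5x3 + 2.6x4 ≥ 13.9   (iron)
  10x1 + 41x2 + 52x3 + 34x4 ≥ 147   (carbohydrate)
  280x1 + 40x2 + 42x3 + 27x4 ≥ 451   (calcium)
  x1, x2, x3, x4 ≥ 0.
At the optimum only yogurt, lentils, oatmeal are positive (quinoa = 0). Binding constraints: iron, carbohydrate, calcium.
Solving gives x1 = 1.204, x2 = 0.8951, x4 = 2.89.
Total cost: 1.51·1.204 + 0.69·0.8951 + 0.52·2.89 = 3.9385.

£3.94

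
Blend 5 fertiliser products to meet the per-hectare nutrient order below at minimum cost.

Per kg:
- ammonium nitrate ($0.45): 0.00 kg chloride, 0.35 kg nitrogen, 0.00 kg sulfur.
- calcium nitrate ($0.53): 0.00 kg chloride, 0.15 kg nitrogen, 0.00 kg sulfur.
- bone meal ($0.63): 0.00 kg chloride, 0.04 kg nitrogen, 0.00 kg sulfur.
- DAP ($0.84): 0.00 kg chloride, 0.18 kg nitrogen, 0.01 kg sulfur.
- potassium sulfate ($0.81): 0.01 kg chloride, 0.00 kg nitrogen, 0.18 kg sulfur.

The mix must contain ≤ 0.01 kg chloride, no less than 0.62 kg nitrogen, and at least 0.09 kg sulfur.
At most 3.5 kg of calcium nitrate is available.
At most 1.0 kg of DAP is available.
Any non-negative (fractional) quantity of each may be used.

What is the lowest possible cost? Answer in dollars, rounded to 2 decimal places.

Set it up as a linear program. Let x1 = kg of ammonium nitrate, x2 = kg of calcium nitrate, x3 = kg of bone meal, x4 = kg of DAP, x5 = kg of potassium sulfate.
min 0.45x1 + 0.53x2 + 0.63x3 + 0.84x4 + 0.81x5 s.t.:
  0.01x5 ≤ 0.01   (chloride)
  0.35x1 + 0.15x2 + 0.04x3 + 0.18x4 ≥ 0.62   (nitrogen)
  0.01x4 + 0.18x5 ≥ 0.09   (sulfur)
  x2 ≤ 3.5
  x4 ≤ 1
  x1, x2, x3, x4, x5 ≥ 0.
The minimum-cost mix takes nothing from calcium nitrate, bone meal, DAP — only ammonium nitrate, potassium sulfate. Binding constraints: nitrogen and sulfur.
So ammonium nitrate = 1.771 kg, potassium sulfate = 0.5 kg.
Objective = 0.45·1.771 + 0.81·0.5 = 1.2020.

$1.20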